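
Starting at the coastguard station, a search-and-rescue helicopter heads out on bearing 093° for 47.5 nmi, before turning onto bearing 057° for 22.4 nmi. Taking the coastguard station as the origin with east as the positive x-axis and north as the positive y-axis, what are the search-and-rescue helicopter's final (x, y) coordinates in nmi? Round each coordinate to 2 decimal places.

(66.22, 9.71)

Leg 1 (093°, 47.5 nmi): east 47.5 sin 93° = 47.43, north 47.5 cos 93° = -2.49
Leg 2 (057°, 22.4 nmi): east 22.4 sin 57° = 18.79, north 22.4 cos 57° = 12.20
Summing: 66.22 nmi east, 9.71 nmi north → (66.22, 9.71).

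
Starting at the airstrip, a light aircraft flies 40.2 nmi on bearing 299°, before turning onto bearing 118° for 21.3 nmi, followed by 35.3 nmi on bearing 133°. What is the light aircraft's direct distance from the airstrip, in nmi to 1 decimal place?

17.4 nmi

Leg 1 (299°, 40.2 nmi): east 40.2 sin 299° = -35.16, north 40.2 cos 299° = 19.49
Leg 2 (118°, 21.3 nmi): east 21.3 sin 118° = 18.81, north 21.3 cos 118° = -10.00
Leg 3 (133°, 35.3 nmi): east 35.3 sin 133° = 25.82, north 35.3 cos 133° = -24.07
Net: 9.46 east, -14.58 north. Distance = √((9.46)² + (-14.58)²) = 17.386 nmi.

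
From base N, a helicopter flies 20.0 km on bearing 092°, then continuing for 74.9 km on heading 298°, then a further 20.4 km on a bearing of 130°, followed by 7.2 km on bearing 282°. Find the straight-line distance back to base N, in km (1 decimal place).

Leg 1 (092°, 20.0 km): east 20.0 sin 92° = 19.99, north 20.0 cos 92° = -0.70
Leg 2 (298°, 74.9 km): east 74.9 sin 298° = -66.13, north 74.9 cos 298° = 35.16
Leg 3 (130°, 20.4 km): east 20.4 sin 130° = 15.63, north 20.4 cos 130° = -13.11
Leg 4 (282°, 7.2 km): east 7.2 sin 282° = -7.04, north 7.2 cos 282° = 1.50
Net: -37.56 east, 22.85 north. Distance = √((-37.56)² + (22.85)²) = 43.965 km.

44.0 km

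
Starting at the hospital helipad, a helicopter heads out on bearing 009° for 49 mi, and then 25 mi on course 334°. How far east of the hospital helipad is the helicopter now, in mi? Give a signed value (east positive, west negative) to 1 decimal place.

Leg 1 (009°, 49 mi): east 49 sin 9° = 7.67, north 49 cos 9° = 48.40
Leg 2 (334°, 25 mi): east 25 sin 334° = -10.96, north 25 cos 334° = 22.47
Net east component: -3.29 mi.

-3.3 mi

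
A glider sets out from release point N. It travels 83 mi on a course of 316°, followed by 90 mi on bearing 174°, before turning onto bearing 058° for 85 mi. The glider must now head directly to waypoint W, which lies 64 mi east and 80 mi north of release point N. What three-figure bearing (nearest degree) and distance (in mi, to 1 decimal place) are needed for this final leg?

032°, 76.2 mi

Leg 1 (316°, 83 mi): east 83 sin 316° = -57.66, north 83 cos 316° = 59.71
Leg 2 (174°, 90 mi): east 90 sin 174° = 9.41, north 90 cos 174° = -89.51
Leg 3 (058°, 85 mi): east 85 sin 58° = 72.08, north 85 cos 58° = 45.04
Current position: (23.84, 15.24). Target: (64, 80). Remaining: Δeast = 40.16, Δnorth = 64.76.
Bearing = atan2(40.16, 64.76) mod 360° = 31.81°; distance = √((40.16)² + (64.76)²) = 76.203 mi.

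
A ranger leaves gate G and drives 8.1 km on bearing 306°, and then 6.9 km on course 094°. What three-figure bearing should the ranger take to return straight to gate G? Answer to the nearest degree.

Leg 1 (306°, 8.1 km): east 8.1 sin 306° = -6.55, north 8.1 cos 306° = 4.76
Leg 2 (094°, 6.9 km): east 6.9 sin 94° = 6.88, north 6.9 cos 94° = -0.48
Net displacement: 0.33 east, 4.28 north. Direction back to start is (-0.33, -4.28): bearing = atan2(-0.33, -4.28) mod 360° = 184.41° ≈ 184°.

184°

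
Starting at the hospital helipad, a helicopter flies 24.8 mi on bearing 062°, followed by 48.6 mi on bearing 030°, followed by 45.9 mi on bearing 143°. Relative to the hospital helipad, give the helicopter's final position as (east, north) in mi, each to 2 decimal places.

Leg 1 (062°, 24.8 mi): east 24.8 sin 62° = 21.90, north 24.8 cos 62° = 11.64
Leg 2 (030°, 48.6 mi): east 48.6 sin 30° = 24.30, north 48.6 cos 30° = 42.09
Leg 3 (143°, 45.9 mi): east 45.9 sin 143° = 27.62, north 45.9 cos 143° = -36.66
Summing: 73.82 mi east, 17.07 mi north → (73.82, 17.07).

(73.82, 17.07)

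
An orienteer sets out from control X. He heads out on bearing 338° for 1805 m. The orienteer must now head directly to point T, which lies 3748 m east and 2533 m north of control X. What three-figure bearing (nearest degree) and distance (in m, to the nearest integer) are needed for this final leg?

079°, 4507 m

Leg 1 (338°, 1805 m): east 1805 sin 338° = -676.16, north 1805 cos 338° = 1673.57
Current position: (-676.16, 1673.57). Target: (3748, 2533). Remaining: Δeast = 4424.16, Δnorth = 859.43.
Bearing = atan2(4424.16, 859.43) mod 360° = 79.01°; distance = √((4424.16)² + (859.43)²) = 4506.868 m.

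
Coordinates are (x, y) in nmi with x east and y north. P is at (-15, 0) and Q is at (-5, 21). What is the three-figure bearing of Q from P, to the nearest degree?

025°

Δeast = -5 − -15 = 10.00; Δnorth = 21 − 0 = 21.00.
Bearing = atan2(Δeast, Δnorth) mod 360° = 25.46° ≈ 025°.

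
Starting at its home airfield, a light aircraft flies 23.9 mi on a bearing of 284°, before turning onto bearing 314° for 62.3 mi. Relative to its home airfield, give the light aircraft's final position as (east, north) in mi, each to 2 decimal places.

Leg 1 (284°, 23.9 mi): east 23.9 sin 284° = -23.19, north 23.9 cos 284° = 5.78
Leg 2 (314°, 62.3 mi): east 62.3 sin 314° = -44.81, north 62.3 cos 314° = 43.28
Summing: -68.00 mi east, 49.06 mi north → (-68.00, 49.06).

(-68.00, 49.06)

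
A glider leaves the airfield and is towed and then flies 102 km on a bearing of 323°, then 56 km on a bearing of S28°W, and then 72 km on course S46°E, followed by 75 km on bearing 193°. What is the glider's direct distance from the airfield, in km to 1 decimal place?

Leg 1 (323°, 102 km): east 102 sin 323° = -61.39, north 102 cos 323° = 81.46
Leg 2 (S28°W, 56 km): east 56 sin 208° = -26.29, north 56 cos 208° = -49.45
Leg 3 (S46°E, 72 km): east 72 sin 134° = 51.79, north 72 cos 134° = -50.02
Leg 4 (193°, 75 km): east 75 sin 193° = -16.87, north 75 cos 193° = -73.08
Net: -52.75 east, -91.08 north. Distance = √((-52.75)² + (-91.08)²) = 105.253 km.

105.3 km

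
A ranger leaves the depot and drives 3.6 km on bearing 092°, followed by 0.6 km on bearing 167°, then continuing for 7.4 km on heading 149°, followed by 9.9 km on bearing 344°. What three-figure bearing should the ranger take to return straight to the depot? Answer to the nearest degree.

243°

Leg 1 (092°, 3.6 km): east 3.6 sin 92° = 3.60, north 3.6 cos 92° = -0.13
Leg 2 (167°, 0.6 km): east 0.6 sin 167° = 0.13, north 0.6 cos 167° = -0.58
Leg 3 (149°, 7.4 km): east 7.4 sin 149° = 3.81, north 7.4 cos 149° = -6.34
Leg 4 (344°, 9.9 km): east 9.9 sin 344° = -2.73, north 9.9 cos 344° = 9.52
Net displacement: 4.82 east, 2.46 north. Direction back to start is (-4.82, -2.46): bearing = atan2(-4.82, -2.46) mod 360° = 242.91° ≈ 243°.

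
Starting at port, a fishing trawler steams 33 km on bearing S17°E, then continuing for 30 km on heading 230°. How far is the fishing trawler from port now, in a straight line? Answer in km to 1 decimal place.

Leg 1 (S17°E, 33 km): east 33 sin 163° = 9.65, north 33 cos 163° = -31.56
Leg 2 (230°, 30 km): east 30 sin 230° = -22.98, north 30 cos 230° = -19.28
Net: -13.33 east, -50.84 north. Distance = √((-13.33)² + (-50.84)²) = 52.561 km.

52.6 km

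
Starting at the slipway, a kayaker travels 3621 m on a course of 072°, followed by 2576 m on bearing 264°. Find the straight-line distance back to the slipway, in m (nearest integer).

Leg 1 (072°, 3621 m): east 3621 sin 72° = 3443.78, north 3621 cos 72° = 1118.95
Leg 2 (264°, 2576 m): east 2576 sin 264° = -2561.89, north 2576 cos 264° = -269.27
Net: 881.89 east, 849.69 north. Distance = √((881.89)² + (849.69)²) = 1224.618 m.

1225 m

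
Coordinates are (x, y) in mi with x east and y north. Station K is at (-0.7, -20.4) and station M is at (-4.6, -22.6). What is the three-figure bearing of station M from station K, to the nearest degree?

241°

Δeast = -4.6 − -0.7 = -3.90; Δnorth = -22.6 − -20.4 = -2.20.
Bearing = atan2(Δeast, Δnorth) mod 360° = 240.57° ≈ 241°.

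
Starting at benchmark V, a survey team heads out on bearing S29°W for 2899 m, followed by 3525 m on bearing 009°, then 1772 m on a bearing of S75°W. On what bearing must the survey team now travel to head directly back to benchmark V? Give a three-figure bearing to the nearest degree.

Leg 1 (S29°W, 2899 m): east 2899 sin 209° = -1405.46, north 2899 cos 209° = -2535.52
Leg 2 (009°, 3525 m): east 3525 sin 9° = 551.43, north 3525 cos 9° = 3481.60
Leg 3 (S75°W, 1772 m): east 1772 sin 255° = -1711.62, north 1772 cos 255° = -458.63
Net displacement: -2565.65 east, 487.45 north. Direction back to start is (2565.65, -487.45): bearing = atan2(2565.65, -487.45) mod 360° = 100.76° ≈ 101°.

101°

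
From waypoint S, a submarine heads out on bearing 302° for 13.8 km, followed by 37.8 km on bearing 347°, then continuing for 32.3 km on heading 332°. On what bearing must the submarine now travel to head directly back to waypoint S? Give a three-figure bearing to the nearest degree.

Leg 1 (302°, 13.8 km): east 13.8 sin 302° = -11.70, north 13.8 cos 302° = 7.31
Leg 2 (347°, 37.8 km): east 37.8 sin 347° = -8.50, north 37.8 cos 347° = 36.83
Leg 3 (332°, 32.3 km): east 32.3 sin 332° = -15.16, north 32.3 cos 332° = 28.52
Net displacement: -35.37 east, 72.66 north. Direction back to start is (35.37, -72.66): bearing = atan2(35.37, -72.66) mod 360° = 154.04° ≈ 154°.

154°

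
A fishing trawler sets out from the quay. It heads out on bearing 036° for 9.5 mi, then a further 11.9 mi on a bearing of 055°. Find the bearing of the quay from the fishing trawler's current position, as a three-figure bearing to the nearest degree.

Leg 1 (036°, 9.5 mi): east 9.5 sin 36° = 5.58, north 9.5 cos 36° = 7.69
Leg 2 (055°, 11.9 mi): east 11.9 sin 55° = 9.75, north 11.9 cos 55° = 6.83
Net displacement: 15.33 east, 14.51 north. Direction back to start is (-15.33, -14.51): bearing = atan2(-15.33, -14.51) mod 360° = 226.58° ≈ 227°.

227°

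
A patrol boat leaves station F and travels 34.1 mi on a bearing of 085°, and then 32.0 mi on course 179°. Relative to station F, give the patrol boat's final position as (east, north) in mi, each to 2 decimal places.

(34.53, -29.02)

Leg 1 (085°, 34.1 mi): east 34.1 sin 85° = 33.97, north 34.1 cos 85° = 2.97
Leg 2 (179°, 32.0 mi): east 32.0 sin 179° = 0.56, north 32.0 cos 179° = -32.00
Summing: 34.53 mi east, -29.02 mi north → (34.53, -29.02).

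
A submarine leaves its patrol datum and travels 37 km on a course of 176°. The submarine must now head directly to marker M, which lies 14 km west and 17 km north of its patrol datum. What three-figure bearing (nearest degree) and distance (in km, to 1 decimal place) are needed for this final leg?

Leg 1 (176°, 37 km): east 37 sin 176° = 2.58, north 37 cos 176° = -36.91
Current position: (2.58, -36.91). Target: (-14, 17). Remaining: Δeast = -16.58, Δnorth = 53.91.
Bearing = atan2(-16.58, 53.91) mod 360° = 342.90°; distance = √((-16.58)² + (53.91)²) = 56.402 km.

343°, 56.4 km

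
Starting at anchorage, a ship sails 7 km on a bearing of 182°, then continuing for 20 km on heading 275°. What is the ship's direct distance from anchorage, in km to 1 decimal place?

Leg 1 (182°, 7 km): east 7 sin 182° = -0.24, north 7 cos 182° = -7.00
Leg 2 (275°, 20 km): east 20 sin 275° = -19.92, north 20 cos 275° = 1.74
Net: -20.17 east, -5.25 north. Distance = √((-20.17)² + (-5.25)²) = 20.841 km.

20.8 km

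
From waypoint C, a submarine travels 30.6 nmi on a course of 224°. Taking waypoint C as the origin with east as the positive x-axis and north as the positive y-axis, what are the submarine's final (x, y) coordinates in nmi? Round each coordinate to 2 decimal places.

Leg 1 (224°, 30.6 nmi): east 30.6 sin 224° = -21.26, north 30.6 cos 224° = -22.01
Summing: -21.26 nmi east, -22.01 nmi north → (-21.26, -22.01).

(-21.26, -22.01)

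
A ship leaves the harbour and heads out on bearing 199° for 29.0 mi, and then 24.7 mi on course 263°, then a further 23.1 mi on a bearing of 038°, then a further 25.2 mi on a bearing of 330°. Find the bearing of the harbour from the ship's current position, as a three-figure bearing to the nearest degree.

Leg 1 (199°, 29.0 mi): east 29.0 sin 199° = -9.44, north 29.0 cos 199° = -27.42
Leg 2 (263°, 24.7 mi): east 24.7 sin 263° = -24.52, north 24.7 cos 263° = -3.01
Leg 3 (038°, 23.1 mi): east 23.1 sin 38° = 14.22, north 23.1 cos 38° = 18.20
Leg 4 (330°, 25.2 mi): east 25.2 sin 330° = -12.60, north 25.2 cos 330° = 21.82
Net displacement: -32.34 east, 9.60 north. Direction back to start is (32.34, -9.60): bearing = atan2(32.34, -9.60) mod 360° = 106.53° ≈ 107°.

107°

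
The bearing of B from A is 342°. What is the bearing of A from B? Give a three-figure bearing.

162°

Back-bearing = 342° − 180° = 162°.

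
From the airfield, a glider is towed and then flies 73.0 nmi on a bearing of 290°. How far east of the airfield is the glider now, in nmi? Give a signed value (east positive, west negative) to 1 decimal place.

Leg 1 (290°, 73.0 nmi): east 73.0 sin 290° = -68.60, north 73.0 cos 290° = 24.97
Net east component: -68.60 nmi.

-68.6 nmi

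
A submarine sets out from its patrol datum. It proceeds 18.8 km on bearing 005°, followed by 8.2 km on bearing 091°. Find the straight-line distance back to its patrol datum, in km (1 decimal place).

21.0 km

Leg 1 (005°, 18.8 km): east 18.8 sin 5° = 1.64, north 18.8 cos 5° = 18.73
Leg 2 (091°, 8.2 km): east 8.2 sin 91° = 8.20, north 8.2 cos 91° = -0.14
Net: 9.84 east, 18.59 north. Distance = √((9.84)² + (18.59)²) = 21.028 km.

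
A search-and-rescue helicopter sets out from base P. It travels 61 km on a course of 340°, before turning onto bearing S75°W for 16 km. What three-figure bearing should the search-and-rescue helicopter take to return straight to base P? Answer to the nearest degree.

Leg 1 (340°, 61 km): east 61 sin 340° = -20.86, north 61 cos 340° = 57.32
Leg 2 (S75°W, 16 km): east 16 sin 255° = -15.45, north 16 cos 255° = -4.14
Net displacement: -36.32 east, 53.18 north. Direction back to start is (36.32, -53.18): bearing = atan2(36.32, -53.18) mod 360° = 145.67° ≈ 146°.

146°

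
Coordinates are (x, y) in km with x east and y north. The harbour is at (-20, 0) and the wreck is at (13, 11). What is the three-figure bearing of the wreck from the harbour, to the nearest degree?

072°

Δeast = 13 − -20 = 33.00; Δnorth = 11 − 0 = 11.00.
Bearing = atan2(Δeast, Δnorth) mod 360° = 71.57° ≈ 072°.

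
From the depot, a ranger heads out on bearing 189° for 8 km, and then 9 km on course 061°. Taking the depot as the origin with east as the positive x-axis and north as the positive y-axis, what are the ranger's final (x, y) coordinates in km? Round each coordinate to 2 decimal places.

(6.62, -3.54)

Leg 1 (189°, 8 km): east 8 sin 189° = -1.25, north 8 cos 189° = -7.90
Leg 2 (061°, 9 km): east 9 sin 61° = 7.87, north 9 cos 61° = 4.36
Summing: 6.62 km east, -3.54 km north → (6.62, -3.54).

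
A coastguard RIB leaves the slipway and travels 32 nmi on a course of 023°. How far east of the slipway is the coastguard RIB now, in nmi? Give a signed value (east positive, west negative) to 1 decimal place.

Leg 1 (023°, 32 nmi): east 32 sin 23° = 12.50, north 32 cos 23° = 29.46
Net east component: 12.50 nmi.

12.5 nmi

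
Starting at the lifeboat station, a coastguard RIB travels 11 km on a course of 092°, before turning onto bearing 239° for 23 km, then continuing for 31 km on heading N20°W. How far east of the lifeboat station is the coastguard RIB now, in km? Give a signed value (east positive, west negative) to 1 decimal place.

-19.3 km

Leg 1 (092°, 11 km): east 11 sin 92° = 10.99, north 11 cos 92° = -0.38
Leg 2 (239°, 23 km): east 23 sin 239° = -19.71, north 23 cos 239° = -11.85
Leg 3 (N20°W, 31 km): east 31 sin 340° = -10.60, north 31 cos 340° = 29.13
Net east component: -19.32 km.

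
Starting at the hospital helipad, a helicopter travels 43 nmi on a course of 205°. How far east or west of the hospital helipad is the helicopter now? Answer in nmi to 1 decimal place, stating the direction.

18.2 nmi west

Leg 1 (205°, 43 nmi): east 43 sin 205° = -18.17, north 43 cos 205° = -38.97
Net east component: -18.17 nmi.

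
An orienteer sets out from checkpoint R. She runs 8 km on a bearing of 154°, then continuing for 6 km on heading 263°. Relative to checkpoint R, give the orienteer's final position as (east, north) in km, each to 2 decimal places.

(-2.45, -7.92)

Leg 1 (154°, 8 km): east 8 sin 154° = 3.51, north 8 cos 154° = -7.19
Leg 2 (263°, 6 km): east 6 sin 263° = -5.96, north 6 cos 263° = -0.73
Summing: -2.45 km east, -7.92 km north → (-2.45, -7.92).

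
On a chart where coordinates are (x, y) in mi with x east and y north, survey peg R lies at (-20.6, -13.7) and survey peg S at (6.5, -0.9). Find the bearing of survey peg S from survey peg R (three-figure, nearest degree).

065°

Δeast = 6.5 − -20.6 = 27.10; Δnorth = -0.9 − -13.7 = 12.80.
Bearing = atan2(Δeast, Δnorth) mod 360° = 64.72° ≈ 065°.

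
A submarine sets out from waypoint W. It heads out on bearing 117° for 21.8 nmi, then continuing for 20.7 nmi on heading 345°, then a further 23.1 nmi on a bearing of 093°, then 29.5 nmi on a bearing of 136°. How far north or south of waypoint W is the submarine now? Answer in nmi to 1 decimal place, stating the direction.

12.3 nmi south

Leg 1 (117°, 21.8 nmi): east 21.8 sin 117° = 19.42, north 21.8 cos 117° = -9.90
Leg 2 (345°, 20.7 nmi): east 20.7 sin 345° = -5.36, north 20.7 cos 345° = 19.99
Leg 3 (093°, 23.1 nmi): east 23.1 sin 93° = 23.07, north 23.1 cos 93° = -1.21
Leg 4 (136°, 29.5 nmi): east 29.5 sin 136° = 20.49, north 29.5 cos 136° = -21.22
Net north component: -12.33 nmi.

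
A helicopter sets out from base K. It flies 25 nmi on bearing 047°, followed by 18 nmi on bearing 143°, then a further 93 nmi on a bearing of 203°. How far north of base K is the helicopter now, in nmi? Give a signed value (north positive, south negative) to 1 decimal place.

Leg 1 (047°, 25 nmi): east 25 sin 47° = 18.28, north 25 cos 47° = 17.05
Leg 2 (143°, 18 nmi): east 18 sin 143° = 10.83, north 18 cos 143° = -14.38
Leg 3 (203°, 93 nmi): east 93 sin 203° = -36.34, north 93 cos 203° = -85.61
Net north component: -82.93 nmi.

-82.9 nmi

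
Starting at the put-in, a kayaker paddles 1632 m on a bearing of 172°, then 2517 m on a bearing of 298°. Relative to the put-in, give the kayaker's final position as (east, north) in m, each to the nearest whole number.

Leg 1 (172°, 1632 m): east 1632 sin 172° = 227.13, north 1632 cos 172° = -1616.12
Leg 2 (298°, 2517 m): east 2517 sin 298° = -2222.38, north 2517 cos 298° = 1181.66
Summing: -1995.25 m east, -434.46 m north → (-1995, -434).

(-1995, -434)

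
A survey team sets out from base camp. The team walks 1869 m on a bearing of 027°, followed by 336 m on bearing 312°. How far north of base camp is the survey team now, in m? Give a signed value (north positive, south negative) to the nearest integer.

1890 m

Leg 1 (027°, 1869 m): east 1869 sin 27° = 848.51, north 1869 cos 27° = 1665.29
Leg 2 (312°, 336 m): east 336 sin 312° = -249.70, north 336 cos 312° = 224.83
Net north component: 1890.12 m.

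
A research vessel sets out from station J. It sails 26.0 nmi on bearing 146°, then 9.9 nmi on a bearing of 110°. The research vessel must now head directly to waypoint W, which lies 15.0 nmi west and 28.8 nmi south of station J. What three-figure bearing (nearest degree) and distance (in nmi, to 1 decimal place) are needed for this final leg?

264°, 39.0 nmi

Leg 1 (146°, 26.0 nmi): east 26.0 sin 146° = 14.54, north 26.0 cos 146° = -21.55
Leg 2 (110°, 9.9 nmi): east 9.9 sin 110° = 9.30, north 9.9 cos 110° = -3.39
Current position: (23.84, -24.94). Target: (-15.0, -28.8). Remaining: Δeast = -38.84, Δnorth = -3.86.
Bearing = atan2(-38.84, -3.86) mod 360° = 264.33°; distance = √((-38.84)² + (-3.86)²) = 39.033 nmi.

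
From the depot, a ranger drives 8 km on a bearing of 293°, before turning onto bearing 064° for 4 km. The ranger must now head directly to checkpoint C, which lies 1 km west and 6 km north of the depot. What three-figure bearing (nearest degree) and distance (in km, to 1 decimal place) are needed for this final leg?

Leg 1 (293°, 8 km): east 8 sin 293° = -7.36, north 8 cos 293° = 3.13
Leg 2 (064°, 4 km): east 4 sin 64° = 3.60, north 4 cos 64° = 1.75
Current position: (-3.77, 4.88). Target: (-1, 6). Remaining: Δeast = 2.77, Δnorth = 1.12.
Bearing = atan2(2.77, 1.12) mod 360° = 67.96°; distance = √((2.77)² + (1.12)²) = 2.987 km.

068°, 3.0 km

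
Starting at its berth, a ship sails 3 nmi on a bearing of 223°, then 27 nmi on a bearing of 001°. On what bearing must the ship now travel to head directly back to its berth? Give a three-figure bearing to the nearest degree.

Leg 1 (223°, 3 nmi): east 3 sin 223° = -2.05, north 3 cos 223° = -2.19
Leg 2 (001°, 27 nmi): east 27 sin 1° = 0.47, north 27 cos 1° = 27.00
Net displacement: -1.57 east, 24.80 north. Direction back to start is (1.57, -24.80): bearing = atan2(1.57, -24.80) mod 360° = 176.37° ≈ 176°.

176°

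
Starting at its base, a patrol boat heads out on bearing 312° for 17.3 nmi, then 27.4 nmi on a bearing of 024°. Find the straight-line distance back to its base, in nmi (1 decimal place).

Leg 1 (312°, 17.3 nmi): east 17.3 sin 312° = -12.86, north 17.3 cos 312° = 11.58
Leg 2 (024°, 27.4 nmi): east 27.4 sin 24° = 11.14, north 27.4 cos 24° = 25.03
Net: -1.71 east, 36.61 north. Distance = √((-1.71)² + (36.61)²) = 36.647 nmi.

36.6 nmi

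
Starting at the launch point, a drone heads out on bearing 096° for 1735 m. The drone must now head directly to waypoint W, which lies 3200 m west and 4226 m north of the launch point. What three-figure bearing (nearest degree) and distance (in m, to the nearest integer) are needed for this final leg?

Leg 1 (096°, 1735 m): east 1735 sin 96° = 1725.50, north 1735 cos 96° = -181.36
Current position: (1725.50, -181.36). Target: (-3200, 4226). Remaining: Δeast = -4925.50, Δnorth = 4407.36.
Bearing = atan2(-4925.50, 4407.36) mod 360° = 311.82°; distance = √((-4925.50)² + (4407.36)²) = 6609.486 m.

312°, 6609 m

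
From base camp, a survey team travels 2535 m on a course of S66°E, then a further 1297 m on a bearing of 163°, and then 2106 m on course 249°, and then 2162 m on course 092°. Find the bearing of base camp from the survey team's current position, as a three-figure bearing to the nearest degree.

Leg 1 (S66°E, 2535 m): east 2535 sin 114° = 2315.84, north 2535 cos 114° = -1031.08
Leg 2 (163°, 1297 m): east 1297 sin 163° = 379.21, north 1297 cos 163° = -1240.33
Leg 3 (249°, 2106 m): east 2106 sin 249° = -1966.12, north 2106 cos 249° = -754.72
Leg 4 (092°, 2162 m): east 2162 sin 92° = 2160.68, north 2162 cos 92° = -75.45
Net displacement: 2889.61 east, -3101.58 north. Direction back to start is (-2889.61, 3101.58): bearing = atan2(-2889.61, 3101.58) mod 360° = 317.03° ≈ 317°.

317°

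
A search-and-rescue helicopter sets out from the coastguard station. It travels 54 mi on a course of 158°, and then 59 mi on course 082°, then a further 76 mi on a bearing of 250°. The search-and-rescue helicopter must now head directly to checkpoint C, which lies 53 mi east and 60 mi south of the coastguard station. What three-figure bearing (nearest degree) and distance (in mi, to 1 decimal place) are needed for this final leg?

Leg 1 (158°, 54 mi): east 54 sin 158° = 20.23, north 54 cos 158° = -50.07
Leg 2 (082°, 59 mi): east 59 sin 82° = 58.43, north 59 cos 82° = 8.21
Leg 3 (250°, 76 mi): east 76 sin 250° = -71.42, north 76 cos 250° = -25.99
Current position: (7.24, -67.85). Target: (53, -60). Remaining: Δeast = 45.76, Δnorth = 7.85.
Bearing = atan2(45.76, 7.85) mod 360° = 80.27°; distance = √((45.76)² + (7.85)²) = 46.431 mi.

080°, 46.4 mi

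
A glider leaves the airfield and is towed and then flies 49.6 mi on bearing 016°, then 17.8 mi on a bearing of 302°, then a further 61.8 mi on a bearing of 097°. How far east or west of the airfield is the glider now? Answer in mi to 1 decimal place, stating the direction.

Leg 1 (016°, 49.6 mi): east 49.6 sin 16° = 13.67, north 49.6 cos 16° = 47.68
Leg 2 (302°, 17.8 mi): east 17.8 sin 302° = -15.10, north 17.8 cos 302° = 9.43
Leg 3 (097°, 61.8 mi): east 61.8 sin 97° = 61.34, north 61.8 cos 97° = -7.53
Net east component: 59.92 mi.

59.9 mi east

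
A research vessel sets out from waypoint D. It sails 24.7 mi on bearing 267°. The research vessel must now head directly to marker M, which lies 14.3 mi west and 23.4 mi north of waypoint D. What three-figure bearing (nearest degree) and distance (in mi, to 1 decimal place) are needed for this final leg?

023°, 26.8 mi

Leg 1 (267°, 24.7 mi): east 24.7 sin 267° = -24.67, north 24.7 cos 267° = -1.29
Current position: (-24.67, -1.29). Target: (-14.3, 23.4). Remaining: Δeast = 10.37, Δnorth = 24.69.
Bearing = atan2(10.37, 24.69) mod 360° = 22.77°; distance = √((10.37)² + (24.69)²) = 26.780 mi.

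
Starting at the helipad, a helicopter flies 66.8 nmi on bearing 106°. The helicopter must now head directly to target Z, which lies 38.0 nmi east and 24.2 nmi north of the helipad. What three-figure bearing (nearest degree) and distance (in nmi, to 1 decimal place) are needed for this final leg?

328°, 50.0 nmi

Leg 1 (106°, 66.8 nmi): east 66.8 sin 106° = 64.21, north 66.8 cos 106° = -18.41
Current position: (64.21, -18.41). Target: (38.0, 24.2). Remaining: Δeast = -26.21, Δnorth = 42.61.
Bearing = atan2(-26.21, 42.61) mod 360° = 328.40°; distance = √((-26.21)² + (42.61)²) = 50.029 nmi.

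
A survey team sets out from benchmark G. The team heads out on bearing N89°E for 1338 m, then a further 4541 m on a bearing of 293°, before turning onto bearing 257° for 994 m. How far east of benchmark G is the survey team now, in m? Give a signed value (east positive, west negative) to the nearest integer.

-3811 m

Leg 1 (N89°E, 1338 m): east 1338 sin 89° = 1337.80, north 1338 cos 89° = 23.35
Leg 2 (293°, 4541 m): east 4541 sin 293° = -4180.01, north 4541 cos 293° = 1774.31
Leg 3 (257°, 994 m): east 994 sin 257° = -968.52, north 994 cos 257° = -223.60
Net east component: -3810.74 m.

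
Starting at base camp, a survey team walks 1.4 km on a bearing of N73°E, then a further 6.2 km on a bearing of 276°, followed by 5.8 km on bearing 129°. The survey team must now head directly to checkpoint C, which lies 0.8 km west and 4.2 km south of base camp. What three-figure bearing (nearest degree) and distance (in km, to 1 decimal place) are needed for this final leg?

197°, 1.7 km

Leg 1 (N73°E, 1.4 km): east 1.4 sin 73° = 1.34, north 1.4 cos 73° = 0.41
Leg 2 (276°, 6.2 km): east 6.2 sin 276° = -6.17, north 6.2 cos 276° = 0.65
Leg 3 (129°, 5.8 km): east 5.8 sin 129° = 4.51, north 5.8 cos 129° = -3.65
Current position: (-0.32, -2.59). Target: (-0.8, -4.2). Remaining: Δeast = -0.48, Δnorth = -1.61.
Bearing = atan2(-0.48, -1.61) mod 360° = 196.63°; distance = √((-0.48)² + (-1.61)²) = 1.678 km.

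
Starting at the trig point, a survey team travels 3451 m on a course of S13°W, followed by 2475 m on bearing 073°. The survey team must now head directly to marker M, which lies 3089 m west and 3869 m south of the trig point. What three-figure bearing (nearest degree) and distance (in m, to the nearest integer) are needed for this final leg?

Leg 1 (S13°W, 3451 m): east 3451 sin 193° = -776.31, north 3451 cos 193° = -3362.55
Leg 2 (073°, 2475 m): east 2475 sin 73° = 2366.85, north 2475 cos 73° = 723.62
Current position: (1590.55, -2638.93). Target: (-3089, -3869). Remaining: Δeast = -4679.55, Δnorth = -1230.07.
Bearing = atan2(-4679.55, -1230.07) mod 360° = 255.27°; distance = √((-4679.55)² + (-1230.07)²) = 4838.516 m.

255°, 4839 m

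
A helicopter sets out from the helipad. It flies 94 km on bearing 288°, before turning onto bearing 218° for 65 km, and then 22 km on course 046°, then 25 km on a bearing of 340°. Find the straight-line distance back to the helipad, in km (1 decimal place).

123.3 km

Leg 1 (288°, 94 km): east 94 sin 288° = -89.40, north 94 cos 288° = 29.05
Leg 2 (218°, 65 km): east 65 sin 218° = -40.02, north 65 cos 218° = -51.22
Leg 3 (046°, 22 km): east 22 sin 46° = 15.83, north 22 cos 46° = 15.28
Leg 4 (340°, 25 km): east 25 sin 340° = -8.55, north 25 cos 340° = 23.49
Net: -122.14 east, 16.60 north. Distance = √((-122.14)² + (16.60)²) = 123.265 km.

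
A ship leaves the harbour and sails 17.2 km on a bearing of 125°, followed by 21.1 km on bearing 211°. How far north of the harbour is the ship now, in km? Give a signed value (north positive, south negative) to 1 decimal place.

Leg 1 (125°, 17.2 km): east 17.2 sin 125° = 14.09, north 17.2 cos 125° = -9.87
Leg 2 (211°, 21.1 km): east 21.1 sin 211° = -10.87, north 21.1 cos 211° = -18.09
Net north component: -27.95 km.

-28.0 km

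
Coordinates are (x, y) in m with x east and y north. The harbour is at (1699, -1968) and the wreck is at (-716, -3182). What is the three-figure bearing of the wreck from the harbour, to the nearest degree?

243°

Δeast = -716 − 1699 = -2415.00; Δnorth = -3182 − -1968 = -1214.00.
Bearing = atan2(Δeast, Δnorth) mod 360° = 243.31° ≈ 243°.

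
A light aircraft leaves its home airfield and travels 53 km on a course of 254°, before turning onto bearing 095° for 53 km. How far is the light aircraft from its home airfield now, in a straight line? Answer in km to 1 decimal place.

Leg 1 (254°, 53 km): east 53 sin 254° = -50.95, north 53 cos 254° = -14.61
Leg 2 (095°, 53 km): east 53 sin 95° = 52.80, north 53 cos 95° = -4.62
Net: 1.85 east, -19.23 north. Distance = √((1.85)² + (-19.23)²) = 19.317 km.

19.3 km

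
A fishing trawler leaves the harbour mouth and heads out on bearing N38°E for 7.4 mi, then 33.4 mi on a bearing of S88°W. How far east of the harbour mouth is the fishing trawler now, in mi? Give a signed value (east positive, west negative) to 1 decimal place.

-28.8 mi

Leg 1 (N38°E, 7.4 mi): east 7.4 sin 38° = 4.56, north 7.4 cos 38° = 5.83
Leg 2 (S88°W, 33.4 mi): east 33.4 sin 268° = -33.38, north 33.4 cos 268° = -1.17
Net east component: -28.82 mi.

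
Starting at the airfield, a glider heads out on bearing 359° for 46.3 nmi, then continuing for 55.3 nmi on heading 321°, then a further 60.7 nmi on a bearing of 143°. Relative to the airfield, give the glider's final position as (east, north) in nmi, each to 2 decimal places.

Leg 1 (359°, 46.3 nmi): east 46.3 sin 359° = -0.81, north 46.3 cos 359° = 46.29
Leg 2 (321°, 55.3 nmi): east 55.3 sin 321° = -34.80, north 55.3 cos 321° = 42.98
Leg 3 (143°, 60.7 nmi): east 60.7 sin 143° = 36.53, north 60.7 cos 143° = -48.48
Summing: 0.92 nmi east, 40.79 nmi north → (0.92, 40.79).

(0.92, 40.79)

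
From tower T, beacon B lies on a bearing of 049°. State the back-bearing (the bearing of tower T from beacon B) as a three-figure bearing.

229°

Back-bearing = 049° + 180° = 229°.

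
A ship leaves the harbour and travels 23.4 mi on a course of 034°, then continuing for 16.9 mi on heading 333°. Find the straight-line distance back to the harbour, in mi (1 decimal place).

34.9 mi

Leg 1 (034°, 23.4 mi): east 23.4 sin 34° = 13.09, north 23.4 cos 34° = 19.40
Leg 2 (333°, 16.9 mi): east 16.9 sin 333° = -7.67, north 16.9 cos 333° = 15.06
Net: 5.41 east, 34.46 north. Distance = √((5.41)² + (34.46)²) = 34.880 mi.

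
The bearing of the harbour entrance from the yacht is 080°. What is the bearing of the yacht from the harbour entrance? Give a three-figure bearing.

260°

Back-bearing = 080° + 180° = 260°.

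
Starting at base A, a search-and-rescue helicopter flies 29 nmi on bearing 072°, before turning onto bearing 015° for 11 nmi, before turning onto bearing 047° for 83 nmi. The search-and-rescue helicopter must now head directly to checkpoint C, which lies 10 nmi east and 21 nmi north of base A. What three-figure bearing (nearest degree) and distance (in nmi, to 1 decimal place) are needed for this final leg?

236°, 98.1 nmi

Leg 1 (072°, 29 nmi): east 29 sin 72° = 27.58, north 29 cos 72° = 8.96
Leg 2 (015°, 11 nmi): east 11 sin 15° = 2.85, north 11 cos 15° = 10.63
Leg 3 (047°, 83 nmi): east 83 sin 47° = 60.70, north 83 cos 47° = 56.61
Current position: (91.13, 76.19). Target: (10, 21). Remaining: Δeast = -81.13, Δnorth = -55.19.
Bearing = atan2(-81.13, -55.19) mod 360° = 235.77°; distance = √((-81.13)² + (-55.19)²) = 98.124 nmi.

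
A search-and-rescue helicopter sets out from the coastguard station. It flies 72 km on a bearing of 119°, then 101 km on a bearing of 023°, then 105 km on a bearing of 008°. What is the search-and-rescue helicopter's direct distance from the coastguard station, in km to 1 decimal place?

199.9 km

Leg 1 (119°, 72 km): east 72 sin 119° = 62.97, north 72 cos 119° = -34.91
Leg 2 (023°, 101 km): east 101 sin 23° = 39.46, north 101 cos 23° = 92.97
Leg 3 (008°, 105 km): east 105 sin 8° = 14.61, north 105 cos 8° = 103.98
Net: 117.05 east, 162.04 north. Distance = √((117.05)² + (162.04)²) = 199.896 km.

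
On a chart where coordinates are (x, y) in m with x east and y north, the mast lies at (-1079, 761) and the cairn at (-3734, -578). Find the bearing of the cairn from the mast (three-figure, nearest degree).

243°

Δeast = -3734 − -1079 = -2655.00; Δnorth = -578 − 761 = -1339.00.
Bearing = atan2(Δeast, Δnorth) mod 360° = 243.24° ≈ 243°.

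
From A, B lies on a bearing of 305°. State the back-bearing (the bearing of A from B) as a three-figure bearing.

125°

Back-bearing = 305° − 180° = 125°.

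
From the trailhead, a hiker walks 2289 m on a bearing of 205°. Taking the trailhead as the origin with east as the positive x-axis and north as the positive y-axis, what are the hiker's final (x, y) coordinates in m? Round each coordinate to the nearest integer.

(-967, -2075)

Leg 1 (205°, 2289 m): east 2289 sin 205° = -967.37, north 2289 cos 205° = -2074.54
Summing: -967.37 m east, -2074.54 m north → (-967, -2075).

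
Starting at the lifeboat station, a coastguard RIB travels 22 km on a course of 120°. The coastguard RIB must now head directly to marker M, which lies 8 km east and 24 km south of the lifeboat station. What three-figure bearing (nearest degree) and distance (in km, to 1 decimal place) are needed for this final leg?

Leg 1 (120°, 22 km): east 22 sin 120° = 19.05, north 22 cos 120° = -11.00
Current position: (19.05, -11.00). Target: (8, -24). Remaining: Δeast = -11.05, Δnorth = -13.00.
Bearing = atan2(-11.05, -13.00) mod 360° = 220.37°; distance = √((-11.05)² + (-13.00)²) = 17.063 km.

220°, 17.1 km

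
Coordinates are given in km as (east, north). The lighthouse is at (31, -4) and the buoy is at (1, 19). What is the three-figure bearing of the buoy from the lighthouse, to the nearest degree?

307°

Δeast = 1 − 31 = -30.00; Δnorth = 19 − -4 = 23.00.
Bearing = atan2(Δeast, Δnorth) mod 360° = 307.48° ≈ 307°.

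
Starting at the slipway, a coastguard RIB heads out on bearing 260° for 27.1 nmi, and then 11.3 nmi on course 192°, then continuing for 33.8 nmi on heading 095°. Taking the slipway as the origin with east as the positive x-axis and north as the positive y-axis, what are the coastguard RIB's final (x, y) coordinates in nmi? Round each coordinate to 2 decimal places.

Leg 1 (260°, 27.1 nmi): east 27.1 sin 260° = -26.69, north 27.1 cos 260° = -4.71
Leg 2 (192°, 11.3 nmi): east 11.3 sin 192° = -2.35, north 11.3 cos 192° = -11.05
Leg 3 (095°, 33.8 nmi): east 33.8 sin 95° = 33.67, north 33.8 cos 95° = -2.95
Summing: 4.63 nmi east, -18.70 nmi north → (4.63, -18.70).

(4.63, -18.70)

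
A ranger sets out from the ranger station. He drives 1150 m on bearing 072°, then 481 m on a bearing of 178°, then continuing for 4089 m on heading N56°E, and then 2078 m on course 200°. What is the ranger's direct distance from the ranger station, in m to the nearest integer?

Leg 1 (072°, 1150 m): east 1150 sin 72° = 1093.71, north 1150 cos 72° = 355.37
Leg 2 (178°, 481 m): east 481 sin 178° = 16.79, north 481 cos 178° = -480.71
Leg 3 (N56°E, 4089 m): east 4089 sin 56° = 3389.93, north 4089 cos 56° = 2286.54
Leg 4 (200°, 2078 m): east 2078 sin 200° = -710.72, north 2078 cos 200° = -1952.68
Net: 3789.72 east, 208.52 north. Distance = √((3789.72)² + (208.52)²) = 3795.451 m.

3795 m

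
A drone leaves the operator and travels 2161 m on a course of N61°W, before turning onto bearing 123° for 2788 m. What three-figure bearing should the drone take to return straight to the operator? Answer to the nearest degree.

316°

Leg 1 (N61°W, 2161 m): east 2161 sin 299° = -1890.05, north 2161 cos 299° = 1047.67
Leg 2 (123°, 2788 m): east 2788 sin 123° = 2338.21, north 2788 cos 123° = -1518.45
Net displacement: 448.16 east, -470.78 north. Direction back to start is (-448.16, 470.78): bearing = atan2(-448.16, 470.78) mod 360° = 316.41° ≈ 316°.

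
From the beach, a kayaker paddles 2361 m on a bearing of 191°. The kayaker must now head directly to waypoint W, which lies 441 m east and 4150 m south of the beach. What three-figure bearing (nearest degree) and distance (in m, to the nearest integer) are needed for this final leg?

154°, 2038 m

Leg 1 (191°, 2361 m): east 2361 sin 191° = -450.50, north 2361 cos 191° = -2317.62
Current position: (-450.50, -2317.62). Target: (441, -4150). Remaining: Δeast = 891.50, Δnorth = -1832.38.
Bearing = atan2(891.50, -1832.38) mod 360° = 154.06°; distance = √((891.50)² + (-1832.38)²) = 2037.739 m.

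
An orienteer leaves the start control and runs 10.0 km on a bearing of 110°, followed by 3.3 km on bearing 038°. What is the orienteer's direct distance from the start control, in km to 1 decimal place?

Leg 1 (110°, 10.0 km): east 10.0 sin 110° = 9.40, north 10.0 cos 110° = -3.42
Leg 2 (038°, 3.3 km): east 3.3 sin 38° = 2.03, north 3.3 cos 38° = 2.60
Net: 11.43 east, -0.82 north. Distance = √((11.43)² + (-0.82)²) = 11.458 km.

11.5 km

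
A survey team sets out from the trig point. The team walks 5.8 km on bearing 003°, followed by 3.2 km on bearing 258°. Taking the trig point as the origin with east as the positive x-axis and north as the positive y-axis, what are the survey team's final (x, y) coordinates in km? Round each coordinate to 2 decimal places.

(-2.83, 5.13)

Leg 1 (003°, 5.8 km): east 5.8 sin 3° = 0.30, north 5.8 cos 3° = 5.79
Leg 2 (258°, 3.2 km): east 3.2 sin 258° = -3.13, north 3.2 cos 258° = -0.67
Summing: -2.83 km east, 5.13 km north → (-2.83, 5.13).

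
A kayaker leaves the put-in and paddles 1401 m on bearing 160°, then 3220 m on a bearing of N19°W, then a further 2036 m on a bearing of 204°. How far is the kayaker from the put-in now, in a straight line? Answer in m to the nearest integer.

1403 m

Leg 1 (160°, 1401 m): east 1401 sin 160° = 479.17, north 1401 cos 160° = -1316.51
Leg 2 (N19°W, 3220 m): east 3220 sin 341° = -1048.33, north 3220 cos 341° = 3044.57
Leg 3 (204°, 2036 m): east 2036 sin 204° = -828.12, north 2036 cos 204° = -1859.98
Net: -1397.28 east, -131.92 north. Distance = √((-1397.28)² + (-131.92)²) = 1403.488 m.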